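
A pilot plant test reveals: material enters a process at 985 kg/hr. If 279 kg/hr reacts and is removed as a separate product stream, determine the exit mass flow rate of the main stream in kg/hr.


Steady-state mass balance on the main outlet: F_out = F_in - F_removed
F_out = 985 - 279
F_out = 706 kg/hr


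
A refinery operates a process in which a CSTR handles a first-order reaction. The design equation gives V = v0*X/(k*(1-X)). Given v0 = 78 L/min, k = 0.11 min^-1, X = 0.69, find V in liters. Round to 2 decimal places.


V = v0 * X / (k * (1 - X))
V = 78 * 0.69 / (0.11 * (1 - 0.69))
V = 53.82 / (0.11 * 0.31)
V = 53.82 / 0.0341
V = 1578.30 L


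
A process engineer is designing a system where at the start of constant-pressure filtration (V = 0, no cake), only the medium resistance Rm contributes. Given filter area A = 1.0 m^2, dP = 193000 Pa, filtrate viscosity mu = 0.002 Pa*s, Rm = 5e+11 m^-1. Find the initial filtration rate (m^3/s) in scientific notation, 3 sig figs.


rate = A * dP / (mu * Rm)
rate = 1.0 * 193000 / (0.002 * 5e+11)
rate = 193000.0 / 1.000e+09
rate = 1.93e-04 m^3/s


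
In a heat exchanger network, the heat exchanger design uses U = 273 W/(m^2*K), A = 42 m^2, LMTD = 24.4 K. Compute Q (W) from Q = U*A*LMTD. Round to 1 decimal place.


Q = U * A * LMTD
Q = 273 * 42 * 24.4
Q = 279770.4 W


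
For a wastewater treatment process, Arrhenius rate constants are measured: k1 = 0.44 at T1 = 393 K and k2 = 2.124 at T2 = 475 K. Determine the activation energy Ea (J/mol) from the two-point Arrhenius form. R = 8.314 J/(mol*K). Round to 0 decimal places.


Ea = R * ln(k2/k1) / (1/T1 - 1/T2)
ln(k2/k1) = ln(2.124/0.44) = 1.5742817
1/T1 - 1/T2 = 1/393 - 1/475 = 0.000439266104
Ea = 8.314 * 1.5742817 / 0.000439266104
Ea = 29796 J/mol


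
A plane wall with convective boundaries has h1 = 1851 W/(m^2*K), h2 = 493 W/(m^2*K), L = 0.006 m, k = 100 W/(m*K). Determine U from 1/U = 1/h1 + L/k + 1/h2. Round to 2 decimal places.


1/U = 1/h1 + L/k + 1/h2
1/U = 1/1851 + 0.006/100 + 1/493
1/U = 0.0005402485 + 6e-05 + 0.0020283976
1/U = 0.0026286461
U = 380.42 W/(m^2*K)


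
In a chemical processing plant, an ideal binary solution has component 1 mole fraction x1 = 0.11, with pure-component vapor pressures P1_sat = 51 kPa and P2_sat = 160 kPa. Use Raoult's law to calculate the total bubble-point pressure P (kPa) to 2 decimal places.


P = x1*P1_sat + x2*P2_sat
x2 = 1 - x1 = 1 - 0.11 = 0.89
P = 0.11*51 + 0.89*160
P = 5.61 + 142.4
P = 148.01 kPa


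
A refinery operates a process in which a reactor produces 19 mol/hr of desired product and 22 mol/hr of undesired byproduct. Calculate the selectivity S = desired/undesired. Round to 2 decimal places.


S = desired product rate / undesired product rate
S = 19 / 22
S = 0.86


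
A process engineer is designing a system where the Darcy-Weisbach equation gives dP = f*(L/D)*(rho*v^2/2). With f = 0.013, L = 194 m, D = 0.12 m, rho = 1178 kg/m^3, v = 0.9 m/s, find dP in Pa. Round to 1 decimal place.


dP = f * (L/D) * (rho*v^2/2)
dP = 0.013 * (194/0.12) * (1178*0.9^2/2)
L/D = 1616.66666667
rho*v^2/2 = 1178*0.81/2 = 477.09
dP = 0.013 * 1616.66666667 * 477.09
dP = 10026.8 Pa


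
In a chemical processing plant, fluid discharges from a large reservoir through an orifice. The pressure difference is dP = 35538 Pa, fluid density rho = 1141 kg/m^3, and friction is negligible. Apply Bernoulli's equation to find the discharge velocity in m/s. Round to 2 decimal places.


v = sqrt(2*dP/rho)
v = sqrt(2*35538/1141)
v = sqrt(62.292726)
v = 7.89 m/s


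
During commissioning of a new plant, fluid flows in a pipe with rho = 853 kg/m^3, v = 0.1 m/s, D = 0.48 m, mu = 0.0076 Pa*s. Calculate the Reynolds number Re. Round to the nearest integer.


Re = rho * v * D / mu
Re = 853 * 0.1 * 0.48 / 0.0076
Re = 40.944 / 0.0076
Re = 5387


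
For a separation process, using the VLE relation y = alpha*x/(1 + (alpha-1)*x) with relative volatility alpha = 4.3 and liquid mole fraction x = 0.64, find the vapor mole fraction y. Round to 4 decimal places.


y = alpha*x / (1 + (alpha-1)*x)
y = 4.3*0.64 / (1 + (4.3-1)*0.64)
y = 2.752 / (1 + 2.112)
y = 2.752 / 3.112
y = 0.8843


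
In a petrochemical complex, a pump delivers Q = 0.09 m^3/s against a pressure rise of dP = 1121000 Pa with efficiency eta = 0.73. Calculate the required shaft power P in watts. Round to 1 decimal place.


P = Q * dP / eta
P = 0.09 * 1121000 / 0.73
P = 100890.0 / 0.73
P = 138205.5 W


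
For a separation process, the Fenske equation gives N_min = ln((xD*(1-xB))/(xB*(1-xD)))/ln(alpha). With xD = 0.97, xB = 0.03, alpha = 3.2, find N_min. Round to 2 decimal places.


N_min = ln((xD*(1-xB))/(xB*(1-xD))) / ln(alpha)
Numerator inside ln: 0.9409 / 0.0009 = 1045.444444
ln(1045.444444) = 6.952197
ln(alpha) = ln(3.2) = 1.163151
N_min = 6.952197 / 1.163151 = 5.98


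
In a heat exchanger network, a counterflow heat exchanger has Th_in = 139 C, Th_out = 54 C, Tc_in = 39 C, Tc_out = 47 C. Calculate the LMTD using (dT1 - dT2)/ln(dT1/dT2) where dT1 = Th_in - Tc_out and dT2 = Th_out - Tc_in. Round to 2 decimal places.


dT1 = Th_in - Tc_out = 139 - 47 = 92
dT2 = Th_out - Tc_in = 54 - 39 = 15
LMTD = (dT1 - dT2) / ln(dT1/dT2)
LMTD = (92 - 15) / ln(92/15)
LMTD = 42.45 K


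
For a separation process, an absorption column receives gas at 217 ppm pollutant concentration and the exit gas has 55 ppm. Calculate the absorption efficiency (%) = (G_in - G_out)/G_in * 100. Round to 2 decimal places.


Efficiency = (G_in - G_out) / G_in * 100%
Efficiency = (217 - 55) / 217 * 100
Efficiency = 162 / 217 * 100
Efficiency = 74.65%


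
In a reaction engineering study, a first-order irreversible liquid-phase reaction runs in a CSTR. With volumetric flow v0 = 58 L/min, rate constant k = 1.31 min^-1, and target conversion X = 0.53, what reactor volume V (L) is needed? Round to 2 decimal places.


V = v0 * X / (k * (1 - X))
V = 58 * 0.53 / (1.31 * (1 - 0.53))
V = 30.74 / (1.31 * 0.47)
V = 30.74 / 0.6157
V = 49.93 L


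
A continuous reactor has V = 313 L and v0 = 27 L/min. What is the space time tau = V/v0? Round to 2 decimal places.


tau = V / v0
tau = 313 / 27
tau = 11.59 min


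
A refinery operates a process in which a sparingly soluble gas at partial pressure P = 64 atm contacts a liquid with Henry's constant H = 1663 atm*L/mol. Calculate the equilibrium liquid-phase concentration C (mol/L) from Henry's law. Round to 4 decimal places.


C = P / H
C = 64 / 1663
C = 0.0385 mol/L


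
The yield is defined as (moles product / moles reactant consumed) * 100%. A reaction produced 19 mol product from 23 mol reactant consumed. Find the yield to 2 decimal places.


Yield = (moles product / moles consumed) * 100%
Yield = (19 / 23) * 100
Yield = 0.8261 * 100
Yield = 82.61%


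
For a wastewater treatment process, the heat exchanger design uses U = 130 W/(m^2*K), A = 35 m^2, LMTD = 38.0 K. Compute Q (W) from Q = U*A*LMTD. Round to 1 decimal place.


Q = U * A * LMTD
Q = 130 * 35 * 38.0
Q = 172900.0 W


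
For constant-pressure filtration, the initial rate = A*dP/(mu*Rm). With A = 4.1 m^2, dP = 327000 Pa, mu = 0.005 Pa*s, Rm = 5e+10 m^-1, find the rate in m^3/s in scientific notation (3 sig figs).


rate = A * dP / (mu * Rm)
rate = 4.1 * 327000 / (0.005 * 5e+10)
rate = 1340700.0 / 2.500e+08
rate = 5.36e-03 m^3/s


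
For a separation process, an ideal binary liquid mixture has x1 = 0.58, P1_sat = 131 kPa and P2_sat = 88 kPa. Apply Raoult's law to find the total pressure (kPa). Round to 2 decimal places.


P = x1*P1_sat + x2*P2_sat
x2 = 1 - x1 = 1 - 0.58 = 0.42
P = 0.58*131 + 0.42*88
P = 75.98 + 36.96
P = 112.94 kPa


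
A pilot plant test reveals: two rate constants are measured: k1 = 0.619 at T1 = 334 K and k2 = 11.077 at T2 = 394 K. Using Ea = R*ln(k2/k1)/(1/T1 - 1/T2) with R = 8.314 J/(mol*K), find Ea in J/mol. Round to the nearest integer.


Ea = R * ln(k2/k1) / (1/T1 - 1/T2)
ln(k2/k1) = ln(11.077/0.619) = 2.8845209
1/T1 - 1/T2 = 1/334 - 1/394 = 0.00045594091
Ea = 8.314 * 2.8845209 / 0.00045594091
Ea = 52599 J/mol


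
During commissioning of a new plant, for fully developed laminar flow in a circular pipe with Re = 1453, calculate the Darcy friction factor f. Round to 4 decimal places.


f = 64 / Re
f = 64 / 1453
f = 0.0440


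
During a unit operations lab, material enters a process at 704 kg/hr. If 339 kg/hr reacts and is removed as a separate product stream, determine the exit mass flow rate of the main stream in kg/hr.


Steady-state mass balance on the main outlet: F_out = F_in - F_removed
F_out = 704 - 339
F_out = 365 kg/hr


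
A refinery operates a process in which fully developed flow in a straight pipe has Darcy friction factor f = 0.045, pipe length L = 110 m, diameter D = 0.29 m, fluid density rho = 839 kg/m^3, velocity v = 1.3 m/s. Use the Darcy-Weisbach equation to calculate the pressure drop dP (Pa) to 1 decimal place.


dP = f * (L/D) * (rho*v^2/2)
dP = 0.045 * (110/0.29) * (839*1.3^2/2)
L/D = 379.31034483
rho*v^2/2 = 839*1.69/2 = 708.955
dP = 0.045 * 379.31034483 * 708.955
dP = 12101.1 Pa


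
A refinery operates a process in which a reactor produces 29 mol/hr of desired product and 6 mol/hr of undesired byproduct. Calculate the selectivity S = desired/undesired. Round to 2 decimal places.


S = desired product rate / undesired product rate
S = 29 / 6
S = 4.83


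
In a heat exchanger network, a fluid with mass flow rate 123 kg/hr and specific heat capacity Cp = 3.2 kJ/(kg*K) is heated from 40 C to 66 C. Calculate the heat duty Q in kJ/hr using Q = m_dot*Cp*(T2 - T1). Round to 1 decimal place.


Q = m_dot * Cp * (T2 - T1)
Q = 123 * 3.2 * (66 - 40)
Q = 123 * 3.2 * 26
Q = 10233.6 kJ/hr


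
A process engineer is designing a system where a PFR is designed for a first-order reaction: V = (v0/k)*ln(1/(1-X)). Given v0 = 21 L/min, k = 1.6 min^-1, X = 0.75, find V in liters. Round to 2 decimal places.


V = (v0/k) * ln(1/(1-X))
V = (21/1.6) * ln(1/(1-0.75))
V = 13.125 * ln(4.0)
V = 13.125 * 1.386294
V = 18.20 L


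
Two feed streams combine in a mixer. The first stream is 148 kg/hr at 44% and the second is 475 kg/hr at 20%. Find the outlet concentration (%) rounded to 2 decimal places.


Mass balance on solute: F1*x1 + F2*x2 = F3*x3
F3 = F1 + F2 = 148 + 475 = 623 kg/hr
x3 = (F1*x1 + F2*x2)/F3
x3 = (148*0.44 + 475*0.2) / 623
x3 = 25.70%


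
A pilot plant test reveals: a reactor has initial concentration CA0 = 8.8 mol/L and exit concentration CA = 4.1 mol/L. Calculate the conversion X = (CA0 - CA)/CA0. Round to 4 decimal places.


X = (CA0 - CA) / CA0
X = (8.8 - 4.1) / 8.8
X = 4.7 / 8.8
X = 0.5341


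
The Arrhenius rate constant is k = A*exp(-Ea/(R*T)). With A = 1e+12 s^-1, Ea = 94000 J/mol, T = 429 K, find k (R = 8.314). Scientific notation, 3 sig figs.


k = A * exp(-Ea/(R*T))
k = 1e+12 * exp(-94000 / (8.314 * 429))
k = 1e+12 * exp(-26.35485)
k = 3.58e+00


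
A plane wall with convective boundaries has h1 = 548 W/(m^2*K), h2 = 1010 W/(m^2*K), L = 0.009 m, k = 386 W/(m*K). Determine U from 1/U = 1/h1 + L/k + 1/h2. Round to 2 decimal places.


1/U = 1/h1 + L/k + 1/h2
1/U = 1/548 + 0.009/386 + 1/1010
1/U = 0.0018248175 + 2.33161e-05 + 0.000990099
1/U = 0.0028382326
U = 352.33 W/(m^2*K)


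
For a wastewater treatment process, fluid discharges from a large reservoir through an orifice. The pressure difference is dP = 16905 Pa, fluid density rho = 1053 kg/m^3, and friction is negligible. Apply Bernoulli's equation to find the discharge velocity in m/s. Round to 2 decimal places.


v = sqrt(2*dP/rho)
v = sqrt(2*16905/1053)
v = sqrt(32.108262)
v = 5.67 m/s


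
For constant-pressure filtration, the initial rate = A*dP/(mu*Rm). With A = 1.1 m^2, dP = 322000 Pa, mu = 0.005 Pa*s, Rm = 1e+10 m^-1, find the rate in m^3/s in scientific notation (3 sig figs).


rate = A * dP / (mu * Rm)
rate = 1.1 * 322000 / (0.005 * 1e+10)
rate = 354200.0 / 5.000e+07
rate = 7.08e-03 m^3/s


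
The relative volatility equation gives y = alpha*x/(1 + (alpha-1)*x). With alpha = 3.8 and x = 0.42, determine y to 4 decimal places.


y = alpha*x / (1 + (alpha-1)*x)
y = 3.8*0.42 / (1 + (3.8-1)*0.42)
y = 1.596 / (1 + 1.176)
y = 1.596 / 2.176
y = 0.7335


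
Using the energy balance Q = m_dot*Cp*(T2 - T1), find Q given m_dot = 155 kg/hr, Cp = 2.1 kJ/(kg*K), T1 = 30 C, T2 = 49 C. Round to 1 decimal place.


Q = m_dot * Cp * (T2 - T1)
Q = 155 * 2.1 * (49 - 30)
Q = 155 * 2.1 * 19
Q = 6184.5 kJ/hr


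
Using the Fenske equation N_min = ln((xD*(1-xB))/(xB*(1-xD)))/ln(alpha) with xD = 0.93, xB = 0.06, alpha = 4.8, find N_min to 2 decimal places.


N_min = ln((xD*(1-xB))/(xB*(1-xD))) / ln(alpha)
Numerator inside ln: 0.8742 / 0.0042 = 208.142857
ln(208.142857) = 5.338225
ln(alpha) = ln(4.8) = 1.568616
N_min = 5.338225 / 1.568616 = 3.40


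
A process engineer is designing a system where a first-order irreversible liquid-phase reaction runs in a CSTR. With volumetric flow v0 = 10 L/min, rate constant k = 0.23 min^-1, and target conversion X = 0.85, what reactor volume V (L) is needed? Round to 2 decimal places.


V = v0 * X / (k * (1 - X))
V = 10 * 0.85 / (0.23 * (1 - 0.85))
V = 8.5 / (0.23 * 0.15)
V = 8.5 / 0.0345
V = 246.38 L


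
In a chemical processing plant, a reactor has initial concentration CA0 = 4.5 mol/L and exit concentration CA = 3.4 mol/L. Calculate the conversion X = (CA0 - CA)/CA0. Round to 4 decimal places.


X = (CA0 - CA) / CA0
X = (4.5 - 3.4) / 4.5
X = 1.1 / 4.5
X = 0.2444


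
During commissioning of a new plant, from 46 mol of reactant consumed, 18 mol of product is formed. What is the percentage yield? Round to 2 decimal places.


Yield = (moles product / moles consumed) * 100%
Yield = (18 / 46) * 100
Yield = 0.3913 * 100
Yield = 39.13%


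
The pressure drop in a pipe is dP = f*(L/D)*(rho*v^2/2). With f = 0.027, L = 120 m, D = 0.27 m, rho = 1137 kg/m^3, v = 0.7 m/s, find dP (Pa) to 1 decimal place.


dP = f * (L/D) * (rho*v^2/2)
dP = 0.027 * (120/0.27) * (1137*0.7^2/2)
L/D = 444.44444444
rho*v^2/2 = 1137*0.49/2 = 278.565
dP = 0.027 * 444.44444444 * 278.565
dP = 3342.8 Pa


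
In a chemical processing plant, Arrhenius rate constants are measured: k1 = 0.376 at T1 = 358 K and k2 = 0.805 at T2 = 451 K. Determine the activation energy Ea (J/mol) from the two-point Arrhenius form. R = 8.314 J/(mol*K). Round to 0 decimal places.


Ea = R * ln(k2/k1) / (1/T1 - 1/T2)
ln(k2/k1) = ln(0.805/0.376) = 0.7612531
1/T1 - 1/T2 = 1/358 - 1/451 = 0.000576001189
Ea = 8.314 * 0.7612531 / 0.000576001189
Ea = 10988 J/mol


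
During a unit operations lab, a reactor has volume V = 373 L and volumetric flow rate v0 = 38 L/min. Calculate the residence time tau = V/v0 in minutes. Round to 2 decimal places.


tau = V / v0
tau = 373 / 38
tau = 9.82 min


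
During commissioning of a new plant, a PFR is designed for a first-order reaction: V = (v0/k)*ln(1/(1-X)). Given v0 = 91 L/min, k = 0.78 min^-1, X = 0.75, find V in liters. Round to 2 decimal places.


V = (v0/k) * ln(1/(1-X))
V = (91/0.78) * ln(1/(1-0.75))
V = 116.666667 * ln(4.0)
V = 116.666667 * 1.386294
V = 161.73 L


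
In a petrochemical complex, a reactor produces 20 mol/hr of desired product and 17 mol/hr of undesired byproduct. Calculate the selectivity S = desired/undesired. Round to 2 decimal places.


S = desired product rate / undesired product rate
S = 20 / 17
S = 1.18


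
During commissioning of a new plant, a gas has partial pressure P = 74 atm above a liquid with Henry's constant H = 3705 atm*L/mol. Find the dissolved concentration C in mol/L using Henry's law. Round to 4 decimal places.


C = P / H
C = 74 / 3705
C = 0.0200 mol/L


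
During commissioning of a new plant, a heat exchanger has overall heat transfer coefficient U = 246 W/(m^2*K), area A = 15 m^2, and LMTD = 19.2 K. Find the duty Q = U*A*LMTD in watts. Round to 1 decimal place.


Q = U * A * LMTD
Q = 246 * 15 * 19.2
Q = 70848.0 W


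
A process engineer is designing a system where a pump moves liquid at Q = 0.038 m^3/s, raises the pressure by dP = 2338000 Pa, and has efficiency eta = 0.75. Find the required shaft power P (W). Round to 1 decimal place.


P = Q * dP / eta
P = 0.038 * 2338000 / 0.75
P = 88844.0 / 0.75
P = 118458.7 W


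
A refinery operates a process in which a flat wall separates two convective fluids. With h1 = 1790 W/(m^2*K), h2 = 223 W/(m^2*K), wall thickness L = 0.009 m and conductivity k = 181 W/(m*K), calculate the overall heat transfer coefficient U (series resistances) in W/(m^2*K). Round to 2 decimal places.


1/U = 1/h1 + L/k + 1/h2
1/U = 1/1790 + 0.009/181 + 1/223
1/U = 0.0005586592 + 4.97238e-05 + 0.0044843049
1/U = 0.0050926879
U = 196.36 W/(m^2*K)


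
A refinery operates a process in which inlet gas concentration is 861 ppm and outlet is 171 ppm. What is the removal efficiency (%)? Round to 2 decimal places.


Efficiency = (G_in - G_out) / G_in * 100%
Efficiency = (861 - 171) / 861 * 100
Efficiency = 690 / 861 * 100
Efficiency = 80.14%


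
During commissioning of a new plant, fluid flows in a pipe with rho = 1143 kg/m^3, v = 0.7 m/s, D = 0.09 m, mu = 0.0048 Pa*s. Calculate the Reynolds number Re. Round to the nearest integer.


Re = rho * v * D / mu
Re = 1143 * 0.7 * 0.09 / 0.0048
Re = 72.009 / 0.0048
Re = 15002


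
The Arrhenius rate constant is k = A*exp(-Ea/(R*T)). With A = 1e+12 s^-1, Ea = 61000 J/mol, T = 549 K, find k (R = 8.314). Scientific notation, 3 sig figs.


k = A * exp(-Ea/(R*T))
k = 1e+12 * exp(-61000 / (8.314 * 549))
k = 1e+12 * exp(-13.364339)
k = 1.57e+06


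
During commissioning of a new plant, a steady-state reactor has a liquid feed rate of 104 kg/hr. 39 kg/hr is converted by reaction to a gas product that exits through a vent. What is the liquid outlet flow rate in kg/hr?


Steady-state mass balance on the main outlet: F_out = F_in - F_removed
F_out = 104 - 39
F_out = 65 kg/hr


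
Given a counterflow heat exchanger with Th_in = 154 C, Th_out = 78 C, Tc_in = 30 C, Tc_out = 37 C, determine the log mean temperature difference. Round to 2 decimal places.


dT1 = Th_in - Tc_out = 154 - 37 = 117
dT2 = Th_out - Tc_in = 78 - 30 = 48
LMTD = (dT1 - dT2) / ln(dT1/dT2)
LMTD = (117 - 48) / ln(117/48)
LMTD = 77.44 K


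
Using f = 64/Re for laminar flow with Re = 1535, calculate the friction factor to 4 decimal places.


f = 64 / Re
f = 64 / 1535
f = 0.0417


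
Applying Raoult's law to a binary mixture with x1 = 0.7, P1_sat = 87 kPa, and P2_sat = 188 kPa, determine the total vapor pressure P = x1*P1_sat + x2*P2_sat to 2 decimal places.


P = x1*P1_sat + x2*P2_sat
x2 = 1 - x1 = 1 - 0.7 = 0.3
P = 0.7*87 + 0.3*188
P = 60.9 + 56.4
P = 117.30 kPa


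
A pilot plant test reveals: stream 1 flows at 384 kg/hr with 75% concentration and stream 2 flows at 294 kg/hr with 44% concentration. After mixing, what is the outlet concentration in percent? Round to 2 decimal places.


Mass balance on solute: F1*x1 + F2*x2 = F3*x3
F3 = F1 + F2 = 384 + 294 = 678 kg/hr
x3 = (F1*x1 + F2*x2)/F3
x3 = (384*0.75 + 294*0.44) / 678
x3 = 61.56%


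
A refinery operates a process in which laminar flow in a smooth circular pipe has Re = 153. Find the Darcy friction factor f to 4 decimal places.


f = 64 / Re
f = 64 / 153
f = 0.4183


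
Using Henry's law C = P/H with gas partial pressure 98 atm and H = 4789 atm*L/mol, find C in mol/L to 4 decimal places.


C = P / H
C = 98 / 4789
C = 0.0205 mol/L


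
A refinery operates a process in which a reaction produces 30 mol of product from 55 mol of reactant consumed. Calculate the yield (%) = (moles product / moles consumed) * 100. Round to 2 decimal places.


Yield = (moles product / moles consumed) * 100%
Yield = (30 / 55) * 100
Yield = 0.5455 * 100
Yield = 54.55%


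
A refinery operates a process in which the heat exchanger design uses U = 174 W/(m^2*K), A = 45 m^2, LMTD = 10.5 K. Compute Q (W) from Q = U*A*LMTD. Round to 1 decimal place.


Q = U * A * LMTD
Q = 174 * 45 * 10.5
Q = 82215.0 W


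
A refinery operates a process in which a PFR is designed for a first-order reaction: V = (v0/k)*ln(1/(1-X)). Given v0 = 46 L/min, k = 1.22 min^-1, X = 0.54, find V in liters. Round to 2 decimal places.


V = (v0/k) * ln(1/(1-X))
V = (46/1.22) * ln(1/(1-0.54))
V = 37.704918 * ln(2.173913)
V = 37.704918 * 0.776529
V = 29.28 L


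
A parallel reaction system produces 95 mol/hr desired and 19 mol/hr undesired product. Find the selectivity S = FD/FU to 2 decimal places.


S = desired product rate / undesired product rate
S = 95 / 19
S = 5.00


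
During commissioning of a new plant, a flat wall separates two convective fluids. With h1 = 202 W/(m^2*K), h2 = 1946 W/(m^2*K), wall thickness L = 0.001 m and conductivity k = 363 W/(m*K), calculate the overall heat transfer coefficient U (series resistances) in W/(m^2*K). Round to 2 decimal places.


1/U = 1/h1 + L/k + 1/h2
1/U = 1/202 + 0.001/363 + 1/1946
1/U = 0.004950495 + 2.7548e-06 + 0.0005138746
1/U = 0.0054671244
U = 182.91 W/(m^2*K)


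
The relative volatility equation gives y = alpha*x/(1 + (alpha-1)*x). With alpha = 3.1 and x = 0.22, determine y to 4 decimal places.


y = alpha*x / (1 + (alpha-1)*x)
y = 3.1*0.22 / (1 + (3.1-1)*0.22)
y = 0.682 / (1 + 0.462)
y = 0.682 / 1.462
y = 0.4665


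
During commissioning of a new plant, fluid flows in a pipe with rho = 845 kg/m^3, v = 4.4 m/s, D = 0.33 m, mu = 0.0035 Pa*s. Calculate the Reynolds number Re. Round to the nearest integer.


Re = rho * v * D / mu
Re = 845 * 4.4 * 0.33 / 0.0035
Re = 1226.94 / 0.0035
Re = 350554


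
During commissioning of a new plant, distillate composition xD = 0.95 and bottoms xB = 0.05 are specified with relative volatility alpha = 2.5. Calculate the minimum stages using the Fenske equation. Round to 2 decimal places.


N_min = ln((xD*(1-xB))/(xB*(1-xD))) / ln(alpha)
Numerator inside ln: 0.9025 / 0.0025 = 361.0
ln(361.0) = 5.888878
ln(alpha) = ln(2.5) = 0.916291
N_min = 5.888878 / 0.916291 = 6.43


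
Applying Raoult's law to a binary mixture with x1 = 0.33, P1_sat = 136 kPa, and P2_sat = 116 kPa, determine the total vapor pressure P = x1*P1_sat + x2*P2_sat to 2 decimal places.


P = x1*P1_sat + x2*P2_sat
x2 = 1 - x1 = 1 - 0.33 = 0.67
P = 0.33*136 + 0.67*116
P = 44.88 + 77.72
P = 122.60 kPa


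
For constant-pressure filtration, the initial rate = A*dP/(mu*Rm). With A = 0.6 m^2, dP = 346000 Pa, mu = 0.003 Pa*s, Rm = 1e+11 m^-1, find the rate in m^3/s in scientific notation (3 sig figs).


rate = A * dP / (mu * Rm)
rate = 0.6 * 346000 / (0.003 * 1e+11)
rate = 207600.0 / 3.000e+08
rate = 6.92e-04 m^3/s


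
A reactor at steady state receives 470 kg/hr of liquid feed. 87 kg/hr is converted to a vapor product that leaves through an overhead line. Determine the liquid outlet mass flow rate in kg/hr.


Steady-state mass balance on the main outlet: F_out = F_in - F_removed
F_out = 470 - 87
F_out = 383 kg/hr


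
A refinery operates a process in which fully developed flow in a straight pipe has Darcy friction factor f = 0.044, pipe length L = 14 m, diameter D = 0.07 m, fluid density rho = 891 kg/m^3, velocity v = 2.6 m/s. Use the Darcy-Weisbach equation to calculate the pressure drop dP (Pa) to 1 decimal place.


dP = f * (L/D) * (rho*v^2/2)
dP = 0.044 * (14/0.07) * (891*2.6^2/2)
L/D = 200.0
rho*v^2/2 = 891*6.76/2 = 3011.58
dP = 0.044 * 200.0 * 3011.58
dP = 26501.9 Pa


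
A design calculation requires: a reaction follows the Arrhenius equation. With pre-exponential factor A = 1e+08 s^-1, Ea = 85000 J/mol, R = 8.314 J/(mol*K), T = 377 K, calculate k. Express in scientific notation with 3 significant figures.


k = A * exp(-Ea/(R*T))
k = 1e+08 * exp(-85000 / (8.314 * 377))
k = 1e+08 * exp(-27.118618)
k = 1.67e-04


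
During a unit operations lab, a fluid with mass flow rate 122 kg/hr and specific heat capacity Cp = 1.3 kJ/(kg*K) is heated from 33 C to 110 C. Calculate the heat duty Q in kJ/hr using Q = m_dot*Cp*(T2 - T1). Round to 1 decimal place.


Q = m_dot * Cp * (T2 - T1)
Q = 122 * 1.3 * (110 - 33)
Q = 122 * 1.3 * 77
Q = 12212.2 kJ/hr


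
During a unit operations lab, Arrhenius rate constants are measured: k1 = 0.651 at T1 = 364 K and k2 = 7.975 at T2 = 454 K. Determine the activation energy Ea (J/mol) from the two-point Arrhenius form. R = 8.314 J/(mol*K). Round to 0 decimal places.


Ea = R * ln(k2/k1) / (1/T1 - 1/T2)
ln(k2/k1) = ln(7.975/0.651) = 2.5055573
1/T1 - 1/T2 = 1/364 - 1/454 = 0.000544609575
Ea = 8.314 * 2.5055573 / 0.000544609575
Ea = 38250 J/mol


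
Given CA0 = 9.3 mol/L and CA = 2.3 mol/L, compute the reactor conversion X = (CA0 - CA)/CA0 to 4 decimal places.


X = (CA0 - CA) / CA0
X = (9.3 - 2.3) / 9.3
X = 7.0 / 9.3
X = 0.7527


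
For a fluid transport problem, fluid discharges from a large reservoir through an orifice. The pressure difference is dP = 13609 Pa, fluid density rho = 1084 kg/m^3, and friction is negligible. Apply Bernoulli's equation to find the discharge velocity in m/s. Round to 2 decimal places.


v = sqrt(2*dP/rho)
v = sqrt(2*13609/1084)
v = sqrt(25.108856)
v = 5.01 m/s


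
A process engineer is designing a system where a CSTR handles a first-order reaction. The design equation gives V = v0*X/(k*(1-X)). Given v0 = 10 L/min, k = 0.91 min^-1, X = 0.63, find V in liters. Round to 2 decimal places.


V = v0 * X / (k * (1 - X))
V = 10 * 0.63 / (0.91 * (1 - 0.63))
V = 6.3 / (0.91 * 0.37)
V = 6.3 / 0.3367
V = 18.71 L


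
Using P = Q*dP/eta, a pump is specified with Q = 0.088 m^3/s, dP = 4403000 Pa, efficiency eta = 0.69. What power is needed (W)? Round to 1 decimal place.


P = Q * dP / eta
P = 0.088 * 4403000 / 0.69
P = 387464.0 / 0.69
P = 561542.0 W


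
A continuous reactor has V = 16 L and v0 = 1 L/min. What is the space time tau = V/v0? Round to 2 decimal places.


tau = V / v0
tau = 16 / 1
tau = 16.00 min


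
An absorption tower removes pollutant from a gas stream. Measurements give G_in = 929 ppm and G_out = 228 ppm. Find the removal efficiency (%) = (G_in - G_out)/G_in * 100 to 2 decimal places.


Efficiency = (G_in - G_out) / G_in * 100%
Efficiency = (929 - 228) / 929 * 100
Efficiency = 701 / 929 * 100
Efficiency = 75.46%


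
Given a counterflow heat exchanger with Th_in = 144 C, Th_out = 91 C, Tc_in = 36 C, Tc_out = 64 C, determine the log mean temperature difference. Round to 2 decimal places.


dT1 = Th_in - Tc_out = 144 - 64 = 80
dT2 = Th_out - Tc_in = 91 - 36 = 55
LMTD = (dT1 - dT2) / ln(dT1/dT2)
LMTD = (80 - 55) / ln(80/55)
LMTD = 66.72 K


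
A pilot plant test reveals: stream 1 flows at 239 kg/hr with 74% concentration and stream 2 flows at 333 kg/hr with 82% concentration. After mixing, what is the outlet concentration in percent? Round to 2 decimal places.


Mass balance on solute: F1*x1 + F2*x2 = F3*x3
F3 = F1 + F2 = 239 + 333 = 572 kg/hr
x3 = (F1*x1 + F2*x2)/F3
x3 = (239*0.74 + 333*0.82) / 572
x3 = 78.66%


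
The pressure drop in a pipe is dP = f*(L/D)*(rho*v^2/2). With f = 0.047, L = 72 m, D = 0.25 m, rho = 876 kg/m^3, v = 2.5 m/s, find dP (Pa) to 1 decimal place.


dP = f * (L/D) * (rho*v^2/2)
dP = 0.047 * (72/0.25) * (876*2.5^2/2)
L/D = 288.0
rho*v^2/2 = 876*6.25/2 = 2737.5
dP = 0.047 * 288.0 * 2737.5
dP = 37054.8 Pa


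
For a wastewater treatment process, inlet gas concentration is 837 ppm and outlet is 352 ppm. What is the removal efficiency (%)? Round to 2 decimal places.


Efficiency = (G_in - G_out) / G_in * 100%
Efficiency = (837 - 352) / 837 * 100
Efficiency = 485 / 837 * 100
Efficiency = 57.95%


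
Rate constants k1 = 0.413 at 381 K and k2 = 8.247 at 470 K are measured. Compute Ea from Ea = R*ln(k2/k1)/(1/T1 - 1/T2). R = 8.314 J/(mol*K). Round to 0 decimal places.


Ea = R * ln(k2/k1) / (1/T1 - 1/T2)
ln(k2/k1) = ln(8.247/0.413) = 2.9941572
1/T1 - 1/T2 = 1/381 - 1/470 = 0.000497012342
Ea = 8.314 * 2.9941572 / 0.000497012342
Ea = 50086 J/mol


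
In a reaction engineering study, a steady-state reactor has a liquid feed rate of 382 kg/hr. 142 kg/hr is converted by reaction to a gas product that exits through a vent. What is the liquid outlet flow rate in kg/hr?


Steady-state mass balance on the main outlet: F_out = F_in - F_removed
F_out = 382 - 142
F_out = 240 kg/hr


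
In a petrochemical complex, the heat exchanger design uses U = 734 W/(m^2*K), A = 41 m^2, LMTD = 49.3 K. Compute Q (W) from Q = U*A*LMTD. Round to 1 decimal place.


Q = U * A * LMTD
Q = 734 * 41 * 49.3
Q = 1483634.2 W


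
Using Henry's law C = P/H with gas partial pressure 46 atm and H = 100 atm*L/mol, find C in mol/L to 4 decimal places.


C = P / H
C = 46 / 100
C = 0.4600 mol/L


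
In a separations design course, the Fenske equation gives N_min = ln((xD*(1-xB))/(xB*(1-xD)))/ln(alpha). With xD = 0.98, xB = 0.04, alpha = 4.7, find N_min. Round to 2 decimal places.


N_min = ln((xD*(1-xB))/(xB*(1-xD))) / ln(alpha)
Numerator inside ln: 0.9408 / 0.0008 = 1176.0
ln(1176.0) = 7.069874
ln(alpha) = ln(4.7) = 1.547563
N_min = 7.069874 / 1.547563 = 4.57


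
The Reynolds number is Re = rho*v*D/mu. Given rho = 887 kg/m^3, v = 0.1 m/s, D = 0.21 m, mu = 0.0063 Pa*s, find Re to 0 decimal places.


Re = rho * v * D / mu
Re = 887 * 0.1 * 0.21 / 0.0063
Re = 18.627 / 0.0063
Re = 2957


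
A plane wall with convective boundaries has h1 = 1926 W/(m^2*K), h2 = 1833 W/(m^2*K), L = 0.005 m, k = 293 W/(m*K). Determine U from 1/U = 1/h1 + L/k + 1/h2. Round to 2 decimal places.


1/U = 1/h1 + L/k + 1/h2
1/U = 1/1926 + 0.005/293 + 1/1833
1/U = 0.0005192108 + 1.70648e-05 + 0.0005455537
1/U = 0.0010818293
U = 924.36 W/(m^2*K)


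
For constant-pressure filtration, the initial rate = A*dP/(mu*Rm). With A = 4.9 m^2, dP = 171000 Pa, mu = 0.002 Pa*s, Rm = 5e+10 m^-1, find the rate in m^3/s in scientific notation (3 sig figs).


rate = A * dP / (mu * Rm)
rate = 4.9 * 171000 / (0.002 * 5e+10)
rate = 837900.0 / 1.000e+08
rate = 8.38e-03 m^3/s


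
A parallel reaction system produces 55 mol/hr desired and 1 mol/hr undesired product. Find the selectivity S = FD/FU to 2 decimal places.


S = desired product rate / undesired product rate
S = 55 / 1
S = 55.00


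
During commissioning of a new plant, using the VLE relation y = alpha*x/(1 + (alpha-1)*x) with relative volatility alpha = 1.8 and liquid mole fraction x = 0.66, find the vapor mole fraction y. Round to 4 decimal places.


y = alpha*x / (1 + (alpha-1)*x)
y = 1.8*0.66 / (1 + (1.8-1)*0.66)
y = 1.188 / (1 + 0.528)
y = 1.188 / 1.528
y = 0.7775


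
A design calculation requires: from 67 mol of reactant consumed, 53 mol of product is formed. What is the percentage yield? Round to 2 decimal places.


Yield = (moles product / moles consumed) * 100%
Yield = (53 / 67) * 100
Yield = 0.791 * 100
Yield = 79.10%


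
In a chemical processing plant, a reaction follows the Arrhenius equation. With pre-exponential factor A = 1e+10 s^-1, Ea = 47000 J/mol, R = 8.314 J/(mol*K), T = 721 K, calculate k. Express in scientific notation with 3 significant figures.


k = A * exp(-Ea/(R*T))
k = 1e+10 * exp(-47000 / (8.314 * 721))
k = 1e+10 * exp(-7.840659)
k = 3.93e+06


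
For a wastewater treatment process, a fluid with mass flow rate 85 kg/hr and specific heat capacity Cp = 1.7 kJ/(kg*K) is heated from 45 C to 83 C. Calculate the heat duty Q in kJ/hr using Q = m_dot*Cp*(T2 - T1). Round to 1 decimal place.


Q = m_dot * Cp * (T2 - T1)
Q = 85 * 1.7 * (83 - 45)
Q = 85 * 1.7 * 38
Q = 5491.0 kJ/hr


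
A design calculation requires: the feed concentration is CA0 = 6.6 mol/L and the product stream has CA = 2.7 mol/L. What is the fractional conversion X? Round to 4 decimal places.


X = (CA0 - CA) / CA0
X = (6.6 - 2.7) / 6.6
X = 3.9 / 6.6
X = 0.5909


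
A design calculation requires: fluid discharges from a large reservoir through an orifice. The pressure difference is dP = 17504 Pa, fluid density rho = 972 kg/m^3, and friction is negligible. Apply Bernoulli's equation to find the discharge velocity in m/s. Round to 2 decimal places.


v = sqrt(2*dP/rho)
v = sqrt(2*17504/972)
v = sqrt(36.016461)
v = 6.00 m/s


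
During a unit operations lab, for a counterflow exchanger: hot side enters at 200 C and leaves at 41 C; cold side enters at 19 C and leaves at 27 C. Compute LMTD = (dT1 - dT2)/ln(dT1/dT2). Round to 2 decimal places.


dT1 = Th_in - Tc_out = 200 - 27 = 173
dT2 = Th_out - Tc_in = 41 - 19 = 22
LMTD = (dT1 - dT2) / ln(dT1/dT2)
LMTD = (173 - 22) / ln(173/22)
LMTD = 73.22 K


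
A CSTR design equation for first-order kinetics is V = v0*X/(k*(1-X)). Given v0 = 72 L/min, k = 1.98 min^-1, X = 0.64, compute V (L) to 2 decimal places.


V = v0 * X / (k * (1 - X))
V = 72 * 0.64 / (1.98 * (1 - 0.64))
V = 46.08 / (1.98 * 0.36)
V = 46.08 / 0.7128
V = 64.65 L


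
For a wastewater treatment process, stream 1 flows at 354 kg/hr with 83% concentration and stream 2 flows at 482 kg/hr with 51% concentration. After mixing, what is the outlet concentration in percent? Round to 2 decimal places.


Mass balance on solute: F1*x1 + F2*x2 = F3*x3
F3 = F1 + F2 = 354 + 482 = 836 kg/hr
x3 = (F1*x1 + F2*x2)/F3
x3 = (354*0.83 + 482*0.51) / 836
x3 = 64.55%


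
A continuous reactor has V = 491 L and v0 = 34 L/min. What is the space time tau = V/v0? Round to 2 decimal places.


tau = V / v0
tau = 491 / 34
tau = 14.44 min


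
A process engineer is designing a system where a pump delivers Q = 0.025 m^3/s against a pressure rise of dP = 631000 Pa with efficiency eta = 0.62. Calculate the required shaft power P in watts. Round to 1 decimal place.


P = Q * dP / eta
P = 0.025 * 631000 / 0.62
P = 15775.0 / 0.62
P = 25443.5 W


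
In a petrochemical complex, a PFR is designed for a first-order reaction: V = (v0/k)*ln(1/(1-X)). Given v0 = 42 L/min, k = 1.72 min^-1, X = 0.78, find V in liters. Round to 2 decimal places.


V = (v0/k) * ln(1/(1-X))
V = (42/1.72) * ln(1/(1-0.78))
V = 24.418605 * ln(4.545455)
V = 24.418605 * 1.514128
V = 36.97 L


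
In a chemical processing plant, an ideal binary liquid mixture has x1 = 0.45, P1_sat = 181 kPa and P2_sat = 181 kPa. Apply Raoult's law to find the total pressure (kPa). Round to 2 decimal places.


P = x1*P1_sat + x2*P2_sat
x2 = 1 - x1 = 1 - 0.45 = 0.55
P = 0.45*181 + 0.55*181
P = 81.45 + 99.55
P = 181.00 kPa


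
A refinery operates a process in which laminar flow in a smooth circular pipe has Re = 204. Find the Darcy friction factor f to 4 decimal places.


f = 64 / Re
f = 64 / 204
f = 0.3137


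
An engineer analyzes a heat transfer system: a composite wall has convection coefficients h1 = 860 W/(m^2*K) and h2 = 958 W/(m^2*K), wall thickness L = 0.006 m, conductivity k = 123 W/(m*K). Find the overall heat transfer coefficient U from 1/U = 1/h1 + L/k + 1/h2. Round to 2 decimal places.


1/U = 1/h1 + L/k + 1/h2
1/U = 1/860 + 0.006/123 + 1/958
1/U = 0.0011627907 + 4.87805e-05 + 0.0010438413
1/U = 0.0022554125
U = 443.38 W/(m^2*K)


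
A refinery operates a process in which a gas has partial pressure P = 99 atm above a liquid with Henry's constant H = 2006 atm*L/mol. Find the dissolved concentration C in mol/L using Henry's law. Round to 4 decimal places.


C = P / H
C = 99 / 2006
C = 0.0494 mol/L


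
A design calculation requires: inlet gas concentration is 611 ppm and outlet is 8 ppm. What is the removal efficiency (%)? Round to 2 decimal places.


Efficiency = (G_in - G_out) / G_in * 100%
Efficiency = (611 - 8) / 611 * 100
Efficiency = 603 / 611 * 100
Efficiency = 98.69%


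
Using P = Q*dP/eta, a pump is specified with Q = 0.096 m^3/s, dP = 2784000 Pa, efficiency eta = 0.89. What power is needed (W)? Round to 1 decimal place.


P = Q * dP / eta
P = 0.096 * 2784000 / 0.89
P = 267264.0 / 0.89
P = 300296.6 W


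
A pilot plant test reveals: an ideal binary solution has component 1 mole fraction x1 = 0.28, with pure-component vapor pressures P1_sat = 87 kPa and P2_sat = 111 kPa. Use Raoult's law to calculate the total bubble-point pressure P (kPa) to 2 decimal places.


P = x1*P1_sat + x2*P2_sat
x2 = 1 - x1 = 1 - 0.28 = 0.72
P = 0.28*87 + 0.72*111
P = 24.36 + 79.92
P = 104.28 kPa


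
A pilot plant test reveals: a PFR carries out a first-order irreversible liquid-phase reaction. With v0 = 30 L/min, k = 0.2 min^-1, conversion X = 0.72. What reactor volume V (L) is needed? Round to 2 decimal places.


V = (v0/k) * ln(1/(1-X))
V = (30/0.2) * ln(1/(1-0.72))
V = 150.0 * ln(3.571429)
V = 150.0 * 1.272966
V = 190.94 L


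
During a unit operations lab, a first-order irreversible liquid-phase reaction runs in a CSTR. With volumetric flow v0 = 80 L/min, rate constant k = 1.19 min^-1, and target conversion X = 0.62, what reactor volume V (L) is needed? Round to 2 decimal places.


V = v0 * X / (k * (1 - X))
V = 80 * 0.62 / (1.19 * (1 - 0.62))
V = 49.6 / (1.19 * 0.38)
V = 49.6 / 0.4522
V = 109.69 L


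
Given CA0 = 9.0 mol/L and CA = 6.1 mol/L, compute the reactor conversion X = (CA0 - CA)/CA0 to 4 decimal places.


X = (CA0 - CA) / CA0
X = (9.0 - 6.1) / 9.0
X = 2.9 / 9.0
X = 0.3222


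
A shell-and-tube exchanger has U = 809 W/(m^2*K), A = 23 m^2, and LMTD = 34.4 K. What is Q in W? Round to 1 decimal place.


Q = U * A * LMTD
Q = 809 * 23 * 34.4
Q = 640080.8 W


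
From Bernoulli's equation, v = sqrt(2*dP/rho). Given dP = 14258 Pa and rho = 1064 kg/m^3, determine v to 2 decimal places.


v = sqrt(2*dP/rho)
v = sqrt(2*14258/1064)
v = sqrt(26.800752)
v = 5.18 m/s


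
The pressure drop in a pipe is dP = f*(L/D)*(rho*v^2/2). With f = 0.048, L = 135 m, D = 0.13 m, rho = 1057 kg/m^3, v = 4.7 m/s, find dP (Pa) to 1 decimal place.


dP = f * (L/D) * (rho*v^2/2)
dP = 0.048 * (135/0.13) * (1057*4.7^2/2)
L/D = 1038.46153846
rho*v^2/2 = 1057*22.09/2 = 11674.565
dP = 0.048 * 1038.46153846 * 11674.565
dP = 581932.2 Pa


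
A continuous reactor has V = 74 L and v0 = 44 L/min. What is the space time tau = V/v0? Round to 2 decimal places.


tau = V / v0
tau = 74 / 44
tau = 1.68 min


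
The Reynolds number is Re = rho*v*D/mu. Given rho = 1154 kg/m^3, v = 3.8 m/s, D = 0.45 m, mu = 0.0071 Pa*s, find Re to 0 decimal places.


Re = rho * v * D / mu
Re = 1154 * 3.8 * 0.45 / 0.0071
Re = 1973.34 / 0.0071
Re = 277935


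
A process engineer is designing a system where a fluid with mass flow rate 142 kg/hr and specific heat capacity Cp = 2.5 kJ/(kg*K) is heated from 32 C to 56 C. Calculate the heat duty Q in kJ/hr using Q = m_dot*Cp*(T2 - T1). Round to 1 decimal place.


Q = m_dot * Cp * (T2 - T1)
Q = 142 * 2.5 * (56 - 32)
Q = 142 * 2.5 * 24
Q = 8520.0 kJ/hr


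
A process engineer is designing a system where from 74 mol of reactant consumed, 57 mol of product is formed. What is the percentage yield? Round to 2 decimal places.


Yield = (moles product / moles consumed) * 100%
Yield = (57 / 74) * 100
Yield = 0.7703 * 100
Yield = 77.03%


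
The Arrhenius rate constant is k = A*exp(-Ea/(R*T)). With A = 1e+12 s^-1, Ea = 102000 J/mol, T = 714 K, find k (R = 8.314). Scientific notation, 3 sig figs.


k = A * exp(-Ea/(R*T))
k = 1e+12 * exp(-102000 / (8.314 * 714))
k = 1e+12 * exp(-17.182721)
k = 3.45e+04


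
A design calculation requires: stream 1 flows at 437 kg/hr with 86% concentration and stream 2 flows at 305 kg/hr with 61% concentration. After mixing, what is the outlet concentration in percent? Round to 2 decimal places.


Mass balance on solute: F1*x1 + F2*x2 = F3*x3
F3 = F1 + F2 = 437 + 305 = 742 kg/hr
x3 = (F1*x1 + F2*x2)/F3
x3 = (437*0.86 + 305*0.61) / 742
x3 = 75.72%


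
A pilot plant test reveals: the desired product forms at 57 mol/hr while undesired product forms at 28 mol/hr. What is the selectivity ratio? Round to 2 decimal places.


S = desired product rate / undesired product rate
S = 57 / 28
S = 2.04


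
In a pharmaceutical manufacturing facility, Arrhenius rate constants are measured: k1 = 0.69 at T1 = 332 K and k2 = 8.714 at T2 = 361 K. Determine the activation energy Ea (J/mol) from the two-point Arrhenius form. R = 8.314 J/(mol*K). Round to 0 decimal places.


Ea = R * ln(k2/k1) / (1/T1 - 1/T2)
ln(k2/k1) = ln(8.714/0.69) = 2.5359946
1/T1 - 1/T2 = 1/332 - 1/361 = 0.00024196509
Ea = 8.314 * 2.5359946 / 0.00024196509
Ea = 87138 J/mol
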